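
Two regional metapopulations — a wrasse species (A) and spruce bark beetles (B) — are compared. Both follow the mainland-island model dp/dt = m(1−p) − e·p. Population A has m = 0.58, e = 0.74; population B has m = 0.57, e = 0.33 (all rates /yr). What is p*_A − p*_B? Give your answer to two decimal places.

A: p*_A = m/(m+e) = 0.58/1.3200 = 0.4394.
B: p*_B = 0.57/0.9000 = 0.6333.
p*_A − p*_B = 0.4394 − 0.6333 = -0.1939.

-0.19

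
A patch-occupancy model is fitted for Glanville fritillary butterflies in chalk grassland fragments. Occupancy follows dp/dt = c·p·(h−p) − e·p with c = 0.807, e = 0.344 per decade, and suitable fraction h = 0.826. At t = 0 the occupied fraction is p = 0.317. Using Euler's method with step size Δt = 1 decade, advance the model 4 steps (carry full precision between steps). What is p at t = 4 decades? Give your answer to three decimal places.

0.377

Update rule: p ← p + [c·p·(h−p) − e·p]·Δt with Δt = 1.
t = 1: p = 0.31700 + (+0.02116) = 0.33816
t = 2: p = 0.33816 + (+0.01680) = 0.35497
t = 3: p = 0.35497 + (+0.01282) = 0.36779
t = 4: p = 0.36779 + (+0.00948) = 0.37727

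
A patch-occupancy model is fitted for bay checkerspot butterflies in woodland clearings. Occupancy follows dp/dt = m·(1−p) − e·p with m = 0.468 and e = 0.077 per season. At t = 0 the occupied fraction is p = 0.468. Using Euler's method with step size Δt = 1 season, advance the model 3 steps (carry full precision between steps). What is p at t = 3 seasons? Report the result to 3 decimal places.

Update rule: p ← p + [m·(1−p) − e·p]·Δt with Δt = 1.
  1  |  dp/dt·Δt = +0.212940  |  p_1 = 0.680940
  2  |  dp/dt·Δt = +0.096888  |  p_2 = 0.777828
  3  |  dp/dt·Δt = +0.044084  |  p_3 = 0.821912

0.822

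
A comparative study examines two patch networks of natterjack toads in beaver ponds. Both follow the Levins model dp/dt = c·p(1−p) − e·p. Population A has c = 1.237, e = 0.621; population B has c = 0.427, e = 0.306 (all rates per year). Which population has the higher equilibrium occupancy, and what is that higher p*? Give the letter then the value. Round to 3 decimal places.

A: p*_A = 1 − 0.621/1.237 = 0.4980.
B: p*_B = 1 − 0.306/0.427 = 0.2834.
A is higher at 0.4980.

A, 0.498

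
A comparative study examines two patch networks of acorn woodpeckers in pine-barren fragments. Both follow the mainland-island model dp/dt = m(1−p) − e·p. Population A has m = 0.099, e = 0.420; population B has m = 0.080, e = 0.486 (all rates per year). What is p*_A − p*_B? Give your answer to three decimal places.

0.049

A: p*_A = m/(m+e) = 0.099/0.5190 = 0.1908.
B: p*_B = 0.080/0.5660 = 0.1413.
p*_A − p*_B = 0.1908 − 0.1413 = 0.0494.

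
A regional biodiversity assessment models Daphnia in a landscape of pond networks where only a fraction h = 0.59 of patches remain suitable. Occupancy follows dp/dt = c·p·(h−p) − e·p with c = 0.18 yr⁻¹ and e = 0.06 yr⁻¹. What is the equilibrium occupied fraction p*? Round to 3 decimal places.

Setting dp/dt = 0 and dividing by p* gives c·(h−p*) = e.
So p* = h − e/c = 0.59 − 0.06/0.18 = 0.59 − 0.3333 = 0.2567.

0.257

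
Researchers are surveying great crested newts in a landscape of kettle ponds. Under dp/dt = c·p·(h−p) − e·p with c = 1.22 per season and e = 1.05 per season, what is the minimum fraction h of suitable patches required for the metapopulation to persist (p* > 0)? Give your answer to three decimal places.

p* = h − e/c is positive only when h > e/c.
h_min = e/c = 1.05/1.22 = 0.8607.

0.861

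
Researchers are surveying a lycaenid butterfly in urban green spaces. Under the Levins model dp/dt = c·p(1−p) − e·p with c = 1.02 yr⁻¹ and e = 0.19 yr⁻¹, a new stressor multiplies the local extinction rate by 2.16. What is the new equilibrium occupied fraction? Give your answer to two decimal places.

Before: p* = 1 − 0.19/1.02 = 0.8137.
After the change, c = 1.02, e = 0.4104, so p* = 1 − 0.4104/1.02 = 0.5976.

0.60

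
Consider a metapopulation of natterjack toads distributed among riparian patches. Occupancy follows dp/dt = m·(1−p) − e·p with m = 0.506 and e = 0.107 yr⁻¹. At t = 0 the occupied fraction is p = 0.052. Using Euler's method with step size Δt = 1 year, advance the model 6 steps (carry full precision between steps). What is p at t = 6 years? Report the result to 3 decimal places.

0.823

Update rule: p ← p + [m·(1−p) − e·p]·Δt with Δt = 1.
step 1: Δp = +0.47412, p = 0.52612
step 2: Δp = +0.18349, p = 0.70961
step 3: Δp = +0.07101, p = 0.78062
step 4: Δp = +0.02748, p = 0.80810
step 5: Δp = +0.01063, p = 0.81873
step 6: Δp = +0.00412, p = 0.82285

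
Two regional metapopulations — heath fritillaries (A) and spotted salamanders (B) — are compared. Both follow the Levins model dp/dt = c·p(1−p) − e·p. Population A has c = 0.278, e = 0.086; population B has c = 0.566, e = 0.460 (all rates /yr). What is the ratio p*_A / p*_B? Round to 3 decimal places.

3.688

A: p*_A = 1 − 0.086/0.278 = 0.6906.
B: p*_B = 1 − 0.460/0.566 = 0.1873.
p*_A / p*_B = 0.6906/0.1873 = 3.6878.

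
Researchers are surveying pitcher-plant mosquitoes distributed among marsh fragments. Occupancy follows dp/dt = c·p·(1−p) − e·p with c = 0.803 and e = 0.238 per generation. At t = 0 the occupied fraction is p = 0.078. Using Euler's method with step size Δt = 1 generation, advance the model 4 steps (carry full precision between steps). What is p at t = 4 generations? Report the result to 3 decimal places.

0.336

Update rule: p ← p + [c·p·(1−p) − e·p]·Δt with Δt = 1.
t = 1: p = 0.07800 + (+0.03918) = 0.11718
t = 2: p = 0.11718 + (+0.05518) = 0.17237
t = 3: p = 0.17237 + (+0.07353) = 0.24590
t = 4: p = 0.24590 + (+0.09038) = 0.33627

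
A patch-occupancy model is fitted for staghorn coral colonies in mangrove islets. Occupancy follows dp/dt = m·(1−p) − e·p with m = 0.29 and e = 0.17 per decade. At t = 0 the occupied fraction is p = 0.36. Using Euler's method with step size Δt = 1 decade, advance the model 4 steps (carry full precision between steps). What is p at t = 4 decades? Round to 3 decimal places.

0.607

Update rule: p ← p + [m·(1−p) − e·p]·Δt with Δt = 1.
t = 1: p = 0.36000 + (+0.12440) = 0.48440
t = 2: p = 0.48440 + (+0.06718) = 0.55158
t = 3: p = 0.55158 + (+0.03628) = 0.58785
t = 4: p = 0.58785 + (+0.01959) = 0.60744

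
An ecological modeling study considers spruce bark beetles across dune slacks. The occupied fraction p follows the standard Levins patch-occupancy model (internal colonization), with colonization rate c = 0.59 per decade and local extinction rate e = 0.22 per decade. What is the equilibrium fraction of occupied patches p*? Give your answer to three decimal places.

Setting dp/dt = 0 and dividing through by p* gives c·(1−p*) = e.
So p* = 1 − e/c = 1 − 0.22/0.59 = 1 − 0.3729 = 0.6271.

0.627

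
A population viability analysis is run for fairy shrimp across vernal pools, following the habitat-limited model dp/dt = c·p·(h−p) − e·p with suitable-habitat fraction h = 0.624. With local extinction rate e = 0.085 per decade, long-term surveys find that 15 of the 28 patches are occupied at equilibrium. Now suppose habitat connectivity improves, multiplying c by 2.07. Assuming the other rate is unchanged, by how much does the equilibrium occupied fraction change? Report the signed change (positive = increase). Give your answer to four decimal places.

Observed p* = 15/28 = 0.53571.
Balance c(h−p*) = e gives c = e/(0.624 − 0.53571) = 0.085/0.08829 = 0.96274.
New p* = 0.624 − e/c = 0.624 − 0.08500/1.99287 = 0.58135.
Δp* = 0.58135 − 0.53571 = +0.04564.

0.0456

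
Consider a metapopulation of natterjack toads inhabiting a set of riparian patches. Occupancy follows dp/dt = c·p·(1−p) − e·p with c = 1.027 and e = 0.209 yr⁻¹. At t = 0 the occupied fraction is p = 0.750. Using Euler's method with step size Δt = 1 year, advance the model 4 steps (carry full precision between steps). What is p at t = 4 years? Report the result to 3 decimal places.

0.796

Update rule: p ← p + [c·p·(1−p) − e·p]·Δt with Δt = 1.
t = 1: p = 0.75000 + (+0.03581) = 0.78581
t = 2: p = 0.78581 + (+0.00862) = 0.79443
t = 3: p = 0.79443 + (+0.00168) = 0.79612
t = 4: p = 0.79612 + (+0.00031) = 0.79643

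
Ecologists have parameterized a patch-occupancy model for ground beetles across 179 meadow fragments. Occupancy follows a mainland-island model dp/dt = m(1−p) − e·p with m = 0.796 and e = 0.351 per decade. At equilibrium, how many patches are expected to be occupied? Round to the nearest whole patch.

124

p* = m/(m+e) = 0.796/1.1470 = 0.6940.
Expected occupied patches = N × p* = 179 × 0.6940 = 124.22 ≈ 124.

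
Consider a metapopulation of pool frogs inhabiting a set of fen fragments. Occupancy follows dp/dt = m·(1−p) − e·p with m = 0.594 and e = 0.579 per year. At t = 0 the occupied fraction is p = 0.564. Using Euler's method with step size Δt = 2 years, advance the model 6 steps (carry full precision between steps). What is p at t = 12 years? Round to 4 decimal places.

Update rule: p ← p + [m·(1−p) − e·p]·Δt with Δt = 2.
  1  |  dp/dt·Δt = -0.135144  |  p_1 = 0.428856
  2  |  dp/dt·Δt = +0.181904  |  p_2 = 0.610760
  3  |  dp/dt·Δt = -0.244843  |  p_3 = 0.365917
  4  |  dp/dt·Δt = +0.329558  |  p_4 = 0.695475
  5  |  dp/dt·Δt = -0.443585  |  p_5 = 0.251890
  6  |  dp/dt·Δt = +0.597066  |  p_6 = 0.848956

0.8490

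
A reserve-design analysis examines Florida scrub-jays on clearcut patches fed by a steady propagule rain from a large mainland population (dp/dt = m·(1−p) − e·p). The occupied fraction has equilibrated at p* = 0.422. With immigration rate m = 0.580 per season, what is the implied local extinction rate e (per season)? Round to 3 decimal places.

At equilibrium m(1−p*) = e·p*, so e = m(1−p*)/p*.
e = 0.580 × 0.5780 / 0.422 = 0.7944.

0.794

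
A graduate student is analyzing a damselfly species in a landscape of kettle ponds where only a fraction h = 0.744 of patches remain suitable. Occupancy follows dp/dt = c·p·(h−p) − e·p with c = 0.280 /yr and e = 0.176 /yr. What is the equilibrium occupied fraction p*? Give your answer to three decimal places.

Setting dp/dt = 0 and dividing by p* gives c·(h−p*) = e.
So p* = h − e/c = 0.744 − 0.176/0.280 = 0.744 − 0.6286 = 0.1154.

0.115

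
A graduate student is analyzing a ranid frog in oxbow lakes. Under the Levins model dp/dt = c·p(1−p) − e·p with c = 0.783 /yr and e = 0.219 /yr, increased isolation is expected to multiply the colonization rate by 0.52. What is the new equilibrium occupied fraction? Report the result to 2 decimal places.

Before: p* = 1 − 0.219/0.783 = 0.7203.
After the change, c = 0.40716, e = 0.219, so p* = 1 − 0.219/0.40716 = 0.4621.

0.46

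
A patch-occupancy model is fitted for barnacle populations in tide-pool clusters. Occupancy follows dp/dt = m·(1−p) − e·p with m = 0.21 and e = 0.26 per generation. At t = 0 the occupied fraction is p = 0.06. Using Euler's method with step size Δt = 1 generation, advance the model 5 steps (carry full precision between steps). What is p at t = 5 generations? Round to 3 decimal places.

Update rule: p ← p + [m·(1−p) − e·p]·Δt with Δt = 1.
  1  |  dp/dt·Δt = +0.181800  |  p_1 = 0.241800
  2  |  dp/dt·Δt = +0.096354  |  p_2 = 0.338154
  3  |  dp/dt·Δt = +0.051068  |  p_3 = 0.389222
  4  |  dp/dt·Δt = +0.027066  |  p_4 = 0.416287
  5  |  dp/dt·Δt = +0.014345  |  p_5 = 0.430632

0.431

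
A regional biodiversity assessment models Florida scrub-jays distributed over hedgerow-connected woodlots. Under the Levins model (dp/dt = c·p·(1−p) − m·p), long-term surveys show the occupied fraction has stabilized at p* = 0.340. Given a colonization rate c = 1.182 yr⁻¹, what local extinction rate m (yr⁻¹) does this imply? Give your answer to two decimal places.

At equilibrium c(1−p*) = m.
m = 1.182 × (1 − 0.340) = 1.182 × 0.6600 = 0.7801.

0.78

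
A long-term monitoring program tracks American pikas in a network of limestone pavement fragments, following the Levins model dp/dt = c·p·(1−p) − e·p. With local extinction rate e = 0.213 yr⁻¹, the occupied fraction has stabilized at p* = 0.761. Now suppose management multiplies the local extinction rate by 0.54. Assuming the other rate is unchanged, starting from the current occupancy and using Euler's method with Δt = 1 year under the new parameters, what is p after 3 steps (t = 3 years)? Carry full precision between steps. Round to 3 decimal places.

Balance c(1−p*) = e gives c = e/(1 − 0.76100) = 0.213/0.23900 = 0.89121.
Starting from p₀ = 0.76100; update p ← p + (dp/dt)·Δt with the new parameters.
t = 1: p = 0.76100 + (+0.07456) = 0.83556
t = 2: p = 0.83556 + (+0.02634) = 0.86191
t = 3: p = 0.86191 + (+0.00694) = 0.86885

0.869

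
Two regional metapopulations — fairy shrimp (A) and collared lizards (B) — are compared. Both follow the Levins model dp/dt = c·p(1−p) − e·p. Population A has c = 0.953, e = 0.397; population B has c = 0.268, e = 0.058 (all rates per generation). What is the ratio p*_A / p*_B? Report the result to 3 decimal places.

A: p*_A = 1 − 0.397/0.953 = 0.5834.
B: p*_B = 1 − 0.058/0.268 = 0.7836.
p*_A / p*_B = 0.5834/0.7836 = 0.7446.

0.745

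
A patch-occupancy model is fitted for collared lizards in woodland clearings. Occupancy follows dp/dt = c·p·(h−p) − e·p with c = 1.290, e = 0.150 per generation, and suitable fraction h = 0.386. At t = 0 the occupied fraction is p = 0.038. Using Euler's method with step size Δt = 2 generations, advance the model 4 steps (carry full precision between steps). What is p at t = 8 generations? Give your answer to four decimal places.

Update rule: p ← p + [c·p·(h−p) − e·p]·Δt with Δt = 2.
step 1: Δp = +0.02272, p = 0.06072
step 2: Δp = +0.03274, p = 0.09346
step 3: Δp = +0.04250, p = 0.13596
step 4: Δp = +0.04692, p = 0.18288

0.1829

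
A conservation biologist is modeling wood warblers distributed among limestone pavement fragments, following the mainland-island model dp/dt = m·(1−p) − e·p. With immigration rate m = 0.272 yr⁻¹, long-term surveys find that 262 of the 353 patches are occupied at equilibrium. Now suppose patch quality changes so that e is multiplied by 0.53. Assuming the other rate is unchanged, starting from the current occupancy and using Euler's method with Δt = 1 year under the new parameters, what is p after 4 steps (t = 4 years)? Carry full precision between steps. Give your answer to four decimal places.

Observed p* = 262/353 = 0.74221.
Balance m(1−p*) = e·p* gives e = m(1−p*)/p* = 0.272×0.25779/0.74221 = 0.09447.
Starting from p₀ = 0.74221; update p ← p + (dp/dt)·Δt with the new parameters.
t = 1: p = 0.74221 + (+0.03296) = 0.77517
t = 2: p = 0.77517 + (+0.02234) = 0.79751
t = 3: p = 0.79751 + (+0.01515) = 0.81265
t = 4: p = 0.81265 + (+0.01027) = 0.82292

0.8229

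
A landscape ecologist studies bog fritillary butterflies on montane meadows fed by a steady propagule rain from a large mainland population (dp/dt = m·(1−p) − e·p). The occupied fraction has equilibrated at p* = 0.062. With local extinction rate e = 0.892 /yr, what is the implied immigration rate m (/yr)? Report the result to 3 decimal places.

0.059

At equilibrium m(1−p*) = e·p*, so m = e·p*/(1−p*).
m = 0.892 × 0.062 / 0.9380 = 0.0553/0.9380 = 0.0590.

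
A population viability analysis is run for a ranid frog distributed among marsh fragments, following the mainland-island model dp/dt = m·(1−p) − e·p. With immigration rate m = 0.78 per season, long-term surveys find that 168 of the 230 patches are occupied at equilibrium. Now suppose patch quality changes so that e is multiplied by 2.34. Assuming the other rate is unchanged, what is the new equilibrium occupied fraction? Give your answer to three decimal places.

Observed p* = 168/230 = 0.73043.
Balance m(1−p*) = e·p* gives e = m(1−p*)/p* = 0.78×0.26957/0.73043 = 0.28786.
New p* = m/(m+e) = 0.78000/(0.78000+0.67359) = 0.53660.

0.537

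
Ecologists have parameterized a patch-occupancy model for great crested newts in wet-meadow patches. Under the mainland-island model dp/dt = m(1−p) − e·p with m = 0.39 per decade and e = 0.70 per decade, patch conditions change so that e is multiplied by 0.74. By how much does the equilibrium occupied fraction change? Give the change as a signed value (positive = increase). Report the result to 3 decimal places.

0.072

Before: p* = 0.39/(0.39+0.70) = 0.3578.
After: m = 0.39, e = 0.518; p* = 0.39/0.9080 = 0.4295.
Δp* = 0.4295 − 0.3578 = +0.0717.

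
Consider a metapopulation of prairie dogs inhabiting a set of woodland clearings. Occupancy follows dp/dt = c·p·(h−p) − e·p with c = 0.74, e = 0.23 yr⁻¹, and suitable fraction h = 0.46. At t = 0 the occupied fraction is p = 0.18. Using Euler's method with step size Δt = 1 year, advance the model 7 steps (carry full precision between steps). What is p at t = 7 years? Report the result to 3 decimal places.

0.161

Update rule: p ← p + [c·p·(h−p) − e·p]·Δt with Δt = 1.
  1  |  dp/dt·Δt = -0.004104  |  p_1 = 0.175896
  2  |  dp/dt·Δt = -0.003476  |  p_2 = 0.172420
  3  |  dp/dt·Δt = -0.002964  |  p_3 = 0.169456
  4  |  dp/dt·Δt = -0.002541  |  p_4 = 0.166914
  5  |  dp/dt·Δt = -0.002189  |  p_5 = 0.164725
  6  |  dp/dt·Δt = -0.001894  |  p_6 = 0.162831
  7  |  dp/dt·Δt = -0.001644  |  p_7 = 0.161187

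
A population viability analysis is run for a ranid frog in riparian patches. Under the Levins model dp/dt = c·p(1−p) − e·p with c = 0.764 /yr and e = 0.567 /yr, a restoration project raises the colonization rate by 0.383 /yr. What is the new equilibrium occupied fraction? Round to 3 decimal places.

Before: p* = 1 − 0.567/0.764 = 0.2579.
After the change, c = 1.147, e = 0.567, so p* = 1 − 0.567/1.147 = 0.5057.

0.506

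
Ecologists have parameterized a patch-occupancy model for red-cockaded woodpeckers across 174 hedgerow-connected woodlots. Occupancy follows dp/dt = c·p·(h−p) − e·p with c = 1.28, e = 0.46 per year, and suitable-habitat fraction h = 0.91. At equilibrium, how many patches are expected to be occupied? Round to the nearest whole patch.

96

p* = h − e/c = 0.91 − 0.3594 = 0.5506.
Expected occupied patches = N × p* = 174 × 0.5506 = 95.81 ≈ 96.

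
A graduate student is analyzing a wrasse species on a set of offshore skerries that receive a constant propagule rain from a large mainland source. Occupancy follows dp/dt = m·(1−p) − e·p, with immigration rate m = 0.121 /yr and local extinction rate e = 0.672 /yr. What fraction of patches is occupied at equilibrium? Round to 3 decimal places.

Setting dp/dt = 0: m − m·p* = e·p*, so m = (m+e)·p*.
p* = m/(m+e) = 0.121/(0.121+0.672) = 0.121/0.7930 = 0.1526.

0.153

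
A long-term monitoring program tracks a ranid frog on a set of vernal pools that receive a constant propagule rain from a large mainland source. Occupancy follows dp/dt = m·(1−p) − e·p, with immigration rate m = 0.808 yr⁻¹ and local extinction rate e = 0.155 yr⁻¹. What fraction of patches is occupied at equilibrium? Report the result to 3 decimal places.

At equilibrium the propagule rain into empty patches balances local extinction: m(1−p*) = e·p*.
p* = m/(m+e) = 0.808/(0.808+0.155) = 0.808/0.9630 = 0.8390.

0.839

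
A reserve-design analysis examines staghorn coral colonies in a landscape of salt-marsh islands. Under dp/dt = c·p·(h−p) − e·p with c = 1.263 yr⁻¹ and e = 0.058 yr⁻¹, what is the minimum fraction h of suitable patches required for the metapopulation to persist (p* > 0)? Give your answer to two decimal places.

p* = h − e/c is positive only when h > e/c.
h_min = e/c = 0.058/1.263 = 0.0459.

0.05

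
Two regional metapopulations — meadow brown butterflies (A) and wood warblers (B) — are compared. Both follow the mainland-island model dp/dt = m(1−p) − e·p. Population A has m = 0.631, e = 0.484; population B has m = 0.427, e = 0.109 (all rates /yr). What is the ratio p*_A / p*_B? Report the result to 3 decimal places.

A: p*_A = m/(m+e) = 0.631/1.1150 = 0.5659.
B: p*_B = 0.427/0.5360 = 0.7966.
p*_A / p*_B = 0.5659/0.7966 = 0.7104.

0.710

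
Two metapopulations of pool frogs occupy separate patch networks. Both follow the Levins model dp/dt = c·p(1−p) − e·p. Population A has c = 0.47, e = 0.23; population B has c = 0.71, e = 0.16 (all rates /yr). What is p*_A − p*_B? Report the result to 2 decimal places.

-0.26

A: p*_A = 1 − 0.23/0.47 = 0.5106.
B: p*_B = 1 − 0.16/0.71 = 0.7746.
p*_A − p*_B = 0.5106 − 0.7746 = -0.2640.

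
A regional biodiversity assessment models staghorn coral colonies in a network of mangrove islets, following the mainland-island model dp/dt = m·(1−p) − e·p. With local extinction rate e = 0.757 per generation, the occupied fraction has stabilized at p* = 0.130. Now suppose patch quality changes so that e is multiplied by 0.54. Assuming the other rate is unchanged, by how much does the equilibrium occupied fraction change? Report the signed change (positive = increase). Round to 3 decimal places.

Balance m(1−p*) = e·p* gives m = e·p*/(1−p*) = 0.757×0.13000/0.87000 = 0.11311.
New p* = m/(m+e) = 0.11311/(0.11311+0.40878) = 0.21673.
Δp* = 0.21673 − 0.13000 = +0.08673.

0.087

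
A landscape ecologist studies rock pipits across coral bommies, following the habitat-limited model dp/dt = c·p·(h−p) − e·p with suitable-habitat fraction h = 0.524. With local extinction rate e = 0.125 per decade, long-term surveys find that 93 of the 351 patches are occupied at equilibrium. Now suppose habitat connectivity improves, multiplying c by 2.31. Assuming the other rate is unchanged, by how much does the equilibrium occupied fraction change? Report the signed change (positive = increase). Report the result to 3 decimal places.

Observed p* = 93/351 = 0.26496.
Balance c(h−p*) = e gives c = e/(0.524 − 0.26496) = 0.125/0.25904 = 0.48255.
New p* = 0.524 − e/c = 0.524 − 0.12500/1.11469 = 0.41186.
Δp* = 0.41186 − 0.26496 = +0.14690.

0.147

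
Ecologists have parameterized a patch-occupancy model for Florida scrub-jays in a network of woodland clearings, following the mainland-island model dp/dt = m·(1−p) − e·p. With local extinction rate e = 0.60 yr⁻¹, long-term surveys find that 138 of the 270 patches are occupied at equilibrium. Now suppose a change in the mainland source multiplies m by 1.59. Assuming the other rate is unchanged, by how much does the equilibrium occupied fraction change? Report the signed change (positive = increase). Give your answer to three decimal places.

Observed p* = 138/270 = 0.51111.
Balance m(1−p*) = e·p* gives m = e·p*/(1−p*) = 0.60×0.51111/0.48889 = 0.62727.
New p* = m/(m+e) = 0.99736/(0.99736+0.60000) = 0.62438.
Δp* = 0.62438 − 0.51111 = +0.11327.

0.113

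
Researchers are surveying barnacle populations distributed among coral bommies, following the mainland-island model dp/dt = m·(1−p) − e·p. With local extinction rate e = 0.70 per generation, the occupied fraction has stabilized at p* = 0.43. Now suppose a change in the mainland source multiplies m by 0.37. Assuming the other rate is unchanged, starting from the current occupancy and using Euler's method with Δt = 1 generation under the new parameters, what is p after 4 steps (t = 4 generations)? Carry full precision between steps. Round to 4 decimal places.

Balance m(1−p*) = e·p* gives m = e·p*/(1−p*) = 0.70×0.43000/0.57000 = 0.52807.
Starting from p₀ = 0.43000; update p ← p + (dp/dt)·Δt with the new parameters.
p: 0.43000 → 0.24037  (Δp = -0.18963)
p: 0.24037 → 0.22053  (Δp = -0.01984)
p: 0.22053 → 0.21846  (Δp = -0.00208)
p: 0.21846 → 0.21824  (Δp = -0.00022)

0.2182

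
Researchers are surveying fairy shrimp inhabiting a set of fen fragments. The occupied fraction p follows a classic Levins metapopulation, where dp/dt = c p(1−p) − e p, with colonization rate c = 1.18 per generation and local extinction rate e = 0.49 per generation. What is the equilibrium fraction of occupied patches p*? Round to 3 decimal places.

At equilibrium, colonization balances extinction: c·p*·(1−p*) = e·p*.
So p* = 1 − e/c = 1 − 0.49/1.18 = 1 − 0.4153 = 0.5847.

0.585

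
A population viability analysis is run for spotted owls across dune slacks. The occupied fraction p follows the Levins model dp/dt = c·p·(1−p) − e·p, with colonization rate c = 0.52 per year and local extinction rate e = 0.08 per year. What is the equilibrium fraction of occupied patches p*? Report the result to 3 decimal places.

0.846

At equilibrium, colonization balances extinction: c·p*·(1−p*) = e·p*.
So p* = 1 − e/c = 1 − 0.08/0.52 = 1 − 0.1538 = 0.8462.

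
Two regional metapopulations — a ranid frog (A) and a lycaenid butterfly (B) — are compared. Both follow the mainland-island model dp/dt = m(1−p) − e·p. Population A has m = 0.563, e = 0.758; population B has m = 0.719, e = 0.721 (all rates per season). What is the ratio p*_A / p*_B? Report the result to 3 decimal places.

0.854

A: p*_A = m/(m+e) = 0.563/1.3210 = 0.4262.
B: p*_B = 0.719/1.4400 = 0.4993.
p*_A / p*_B = 0.4262/0.4993 = 0.8536.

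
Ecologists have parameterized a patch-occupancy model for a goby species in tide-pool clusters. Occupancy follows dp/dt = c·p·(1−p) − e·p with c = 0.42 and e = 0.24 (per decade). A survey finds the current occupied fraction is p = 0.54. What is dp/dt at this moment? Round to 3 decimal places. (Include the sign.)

-0.025

Colonization term: c·p·(1−p) = 0.42×0.54×0.4600 = 0.10433.
Extinction term: e·p = 0.12960.
dp/dt = 0.10433 − 0.12960 = -0.02527.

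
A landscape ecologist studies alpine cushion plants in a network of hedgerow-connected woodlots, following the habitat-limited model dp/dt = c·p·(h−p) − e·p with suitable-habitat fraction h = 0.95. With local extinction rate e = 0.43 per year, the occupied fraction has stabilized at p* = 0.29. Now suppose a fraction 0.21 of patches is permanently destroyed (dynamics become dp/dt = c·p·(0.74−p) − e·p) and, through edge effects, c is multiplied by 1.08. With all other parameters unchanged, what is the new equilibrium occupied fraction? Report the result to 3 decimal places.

Balance c(h−p*) = e gives c = e/(0.95 − 0.29000) = 0.43/0.66000 = 0.65152.
New p* = 0.74 − e/c = 0.74 − 0.43000/0.70364 = 0.12889.

0.129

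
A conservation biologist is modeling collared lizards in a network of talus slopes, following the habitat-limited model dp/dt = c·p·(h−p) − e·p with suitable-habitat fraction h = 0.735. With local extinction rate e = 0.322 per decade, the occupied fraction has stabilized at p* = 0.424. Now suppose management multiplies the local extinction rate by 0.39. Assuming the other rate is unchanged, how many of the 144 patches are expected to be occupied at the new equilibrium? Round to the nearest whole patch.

Balance c(h−p*) = e gives c = e/(0.735 − 0.42400) = 0.322/0.31100 = 1.03537.
New p* = 0.735 − e/c = 0.735 − 0.12558/1.03537 = 0.61371.
Expected occupied = 144 × 0.61371 = 88.37 ≈ 88.

88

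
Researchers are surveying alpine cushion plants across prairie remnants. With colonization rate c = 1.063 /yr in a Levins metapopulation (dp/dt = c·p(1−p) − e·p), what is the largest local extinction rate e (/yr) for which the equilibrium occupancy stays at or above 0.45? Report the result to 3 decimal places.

1 − e/c ≥ 0.45 ⇒ e ≤ c(1 − 0.45) = 1.063 × 0.5500.
e_max = 0.5847.

0.585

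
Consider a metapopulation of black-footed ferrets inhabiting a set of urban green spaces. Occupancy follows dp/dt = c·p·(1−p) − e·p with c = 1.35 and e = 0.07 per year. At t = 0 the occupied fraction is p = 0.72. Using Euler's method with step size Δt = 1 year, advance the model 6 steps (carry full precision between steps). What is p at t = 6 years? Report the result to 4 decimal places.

0.9482

Update rule: p ← p + [c·p·(1−p) − e·p]·Δt with Δt = 1.
step 1: Δp = +0.22176, p = 0.94176
step 2: Δp = +0.00812, p = 0.94988
step 3: Δp = -0.00222, p = 0.94766
step 4: Δp = +0.00063, p = 0.94828
step 5: Δp = -0.00018, p = 0.94811
step 6: Δp = +0.00005, p = 0.94816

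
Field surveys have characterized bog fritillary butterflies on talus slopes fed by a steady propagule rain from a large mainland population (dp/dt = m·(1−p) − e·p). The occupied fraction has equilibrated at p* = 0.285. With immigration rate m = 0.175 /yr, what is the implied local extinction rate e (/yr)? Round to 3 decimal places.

0.439

At equilibrium m(1−p*) = e·p*, so e = m(1−p*)/p*.
e = 0.175 × 0.7150 / 0.285 = 0.4390.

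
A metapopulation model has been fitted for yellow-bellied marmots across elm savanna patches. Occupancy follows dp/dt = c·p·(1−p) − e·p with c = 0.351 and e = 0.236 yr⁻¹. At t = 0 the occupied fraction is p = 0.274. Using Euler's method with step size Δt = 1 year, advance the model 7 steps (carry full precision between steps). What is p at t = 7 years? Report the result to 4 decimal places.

0.3022

Update rule: p ← p + [c·p·(1−p) − e·p]·Δt with Δt = 1.
t = 1: p = 0.27400 + (+0.00516) = 0.27916
t = 2: p = 0.27916 + (+0.00475) = 0.28391
t = 3: p = 0.28391 + (+0.00436) = 0.28827
t = 4: p = 0.28827 + (+0.00398) = 0.29225
t = 5: p = 0.29225 + (+0.00363) = 0.29588
t = 6: p = 0.29588 + (+0.00330) = 0.29918
t = 7: p = 0.29918 + (+0.00299) = 0.30217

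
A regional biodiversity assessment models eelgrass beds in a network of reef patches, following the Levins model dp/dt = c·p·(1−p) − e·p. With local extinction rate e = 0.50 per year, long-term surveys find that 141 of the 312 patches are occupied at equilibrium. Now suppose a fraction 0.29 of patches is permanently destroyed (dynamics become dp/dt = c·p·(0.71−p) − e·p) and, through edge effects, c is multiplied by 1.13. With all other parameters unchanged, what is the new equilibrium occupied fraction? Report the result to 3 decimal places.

Observed p* = 141/312 = 0.45192.
Balance c(1−p*) = e gives c = e/(1 − 0.45192) = 0.50/0.54808 = 0.91228.
New p* = 0.71 − e/c = 0.71 − 0.50000/1.03088 = 0.22498.

0.225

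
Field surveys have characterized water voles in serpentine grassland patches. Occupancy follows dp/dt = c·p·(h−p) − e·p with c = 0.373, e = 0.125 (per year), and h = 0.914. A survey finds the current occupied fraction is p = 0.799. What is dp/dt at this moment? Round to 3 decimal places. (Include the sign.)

-0.066

Colonization term: c·p·(h−p) = 0.373×0.799×0.1150 = 0.03427.
Extinction term: e·p = 0.09988.
dp/dt = 0.03427 − 0.09988 = -0.06560.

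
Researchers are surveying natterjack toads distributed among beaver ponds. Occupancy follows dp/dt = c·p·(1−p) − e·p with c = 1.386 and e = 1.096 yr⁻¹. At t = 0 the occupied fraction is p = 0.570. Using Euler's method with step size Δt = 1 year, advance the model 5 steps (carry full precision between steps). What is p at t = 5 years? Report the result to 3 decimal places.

0.223

Update rule: p ← p + [c·p·(1−p) − e·p]·Δt with Δt = 1.
p: 0.57000 → 0.28499  (Δp = -0.28501)
p: 0.28499 → 0.25507  (Δp = -0.02992)
p: 0.25507 → 0.23886  (Δp = -0.01620)
p: 0.23886 → 0.22905  (Δp = -0.00981)
p: 0.22905 → 0.22276  (Δp = -0.00629)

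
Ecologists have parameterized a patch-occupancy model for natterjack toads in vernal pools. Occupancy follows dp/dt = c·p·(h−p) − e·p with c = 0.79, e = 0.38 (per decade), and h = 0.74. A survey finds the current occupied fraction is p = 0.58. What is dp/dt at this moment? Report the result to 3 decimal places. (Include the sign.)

Colonization term: c·p·(h−p) = 0.79×0.58×0.1600 = 0.07331.
Extinction term: e·p = 0.22040.
dp/dt = 0.07331 − 0.22040 = -0.14709.

-0.147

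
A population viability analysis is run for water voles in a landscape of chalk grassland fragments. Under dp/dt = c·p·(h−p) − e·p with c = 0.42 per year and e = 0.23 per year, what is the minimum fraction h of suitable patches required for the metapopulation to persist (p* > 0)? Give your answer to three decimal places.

p* = h − e/c is positive only when h > e/c.
h_min = e/c = 0.23/0.42 = 0.5476.

0.548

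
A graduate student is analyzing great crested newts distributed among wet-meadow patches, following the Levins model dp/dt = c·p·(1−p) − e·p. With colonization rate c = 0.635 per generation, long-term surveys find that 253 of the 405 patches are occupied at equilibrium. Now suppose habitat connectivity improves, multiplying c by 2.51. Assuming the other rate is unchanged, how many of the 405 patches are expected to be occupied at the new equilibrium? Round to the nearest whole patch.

Observed p* = 253/405 = 0.62469.
Balance c(1−p*) = e gives e = 0.635×(1 − 0.62469) = 0.23832.
New p* = 1 − e/c = 1 − 0.23832/1.59385 = 0.85048.
Expected occupied = 405 × 0.85048 = 344.44 ≈ 344.

344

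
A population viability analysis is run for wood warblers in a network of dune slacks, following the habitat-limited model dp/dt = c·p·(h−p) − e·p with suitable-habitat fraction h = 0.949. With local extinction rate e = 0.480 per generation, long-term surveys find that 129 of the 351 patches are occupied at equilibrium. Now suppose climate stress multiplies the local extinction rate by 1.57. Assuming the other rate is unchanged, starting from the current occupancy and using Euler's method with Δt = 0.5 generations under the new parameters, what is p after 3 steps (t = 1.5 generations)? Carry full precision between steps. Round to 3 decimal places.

Observed p* = 129/351 = 0.36752.
Balance c(h−p*) = e gives c = e/(0.949 − 0.36752) = 0.480/0.58148 = 0.82548.
Starting from p₀ = 0.36752; update p ← p + (dp/dt)·Δt with the new parameters.
t = 0.5: p = 0.36752 + (-0.05028) = 0.31724
t = 1: p = 0.31724 + (-0.03682) = 0.28043
t = 1.5: p = 0.28043 + (-0.02828) = 0.25215

0.252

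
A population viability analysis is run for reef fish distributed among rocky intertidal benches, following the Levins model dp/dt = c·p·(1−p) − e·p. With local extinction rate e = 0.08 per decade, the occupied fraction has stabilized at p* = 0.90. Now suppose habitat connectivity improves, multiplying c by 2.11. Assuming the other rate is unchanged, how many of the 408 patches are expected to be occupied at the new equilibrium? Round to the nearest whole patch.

Balance c(1−p*) = e gives c = e/(1 − 0.90000) = 0.08/0.10000 = 0.80000.
New p* = 1 − e/c = 1 − 0.08000/1.68800 = 0.95261.
Expected occupied = 408 × 0.95261 = 388.66 ≈ 389.

389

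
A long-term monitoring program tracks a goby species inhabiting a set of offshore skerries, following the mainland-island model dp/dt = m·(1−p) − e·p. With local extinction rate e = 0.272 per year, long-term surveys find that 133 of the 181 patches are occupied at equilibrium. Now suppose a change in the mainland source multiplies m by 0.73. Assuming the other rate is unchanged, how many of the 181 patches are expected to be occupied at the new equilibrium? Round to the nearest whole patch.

121

Observed p* = 133/181 = 0.73481.
Balance m(1−p*) = e·p* gives m = e·p*/(1−p*) = 0.272×0.73481/0.26519 = 0.75368.
New p* = m/(m+e) = 0.55019/(0.55019+0.27200) = 0.66918.
Expected occupied = 181 × 0.66918 = 121.12 ≈ 121.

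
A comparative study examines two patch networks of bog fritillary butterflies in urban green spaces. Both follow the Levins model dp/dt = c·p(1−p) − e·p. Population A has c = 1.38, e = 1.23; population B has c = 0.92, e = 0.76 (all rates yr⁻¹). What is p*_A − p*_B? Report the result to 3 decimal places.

-0.065

A: p*_A = 1 − 1.23/1.38 = 0.1087.
B: p*_B = 1 − 0.76/0.92 = 0.1739.
p*_A − p*_B = 0.1087 − 0.1739 = -0.0652.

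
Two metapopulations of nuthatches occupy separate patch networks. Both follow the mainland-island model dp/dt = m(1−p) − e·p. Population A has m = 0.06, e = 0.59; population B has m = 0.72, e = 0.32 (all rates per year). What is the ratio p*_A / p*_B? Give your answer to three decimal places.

A: p*_A = m/(m+e) = 0.06/0.6500 = 0.0923.
B: p*_B = 0.72/1.0400 = 0.6923.
p*_A / p*_B = 0.0923/0.6923 = 0.1333.

0.133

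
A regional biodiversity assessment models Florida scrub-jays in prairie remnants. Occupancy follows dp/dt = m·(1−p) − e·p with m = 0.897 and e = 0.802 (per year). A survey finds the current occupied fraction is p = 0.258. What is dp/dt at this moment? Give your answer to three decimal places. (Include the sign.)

0.459

Colonization term: m·(1−p) = 0.897×0.7420 = 0.66557.
Extinction term: e·p = 0.20692.
dp/dt = 0.66557 − 0.20692 = 0.45866.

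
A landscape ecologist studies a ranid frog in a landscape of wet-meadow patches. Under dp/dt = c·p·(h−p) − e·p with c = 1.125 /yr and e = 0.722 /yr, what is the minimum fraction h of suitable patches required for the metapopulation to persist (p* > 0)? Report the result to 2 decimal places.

p* = h − e/c is positive only when h > e/c.
h_min = e/c = 0.722/1.125 = 0.6418.

0.64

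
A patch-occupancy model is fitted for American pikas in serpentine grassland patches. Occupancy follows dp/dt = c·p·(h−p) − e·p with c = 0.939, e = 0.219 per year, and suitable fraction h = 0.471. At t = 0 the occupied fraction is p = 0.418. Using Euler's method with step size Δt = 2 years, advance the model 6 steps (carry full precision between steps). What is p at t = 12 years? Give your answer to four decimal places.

0.2393

Update rule: p ← p + [c·p·(h−p) − e·p]·Δt with Δt = 2.
  1  |  dp/dt·Δt = -0.141479  |  p_1 = 0.276521
  2  |  dp/dt·Δt = -0.020122  |  p_2 = 0.256399
  3  |  dp/dt·Δt = -0.008969  |  p_3 = 0.247430
  4  |  dp/dt·Δt = -0.004487  |  p_4 = 0.242943
  5  |  dp/dt·Δt = -0.002359  |  p_5 = 0.240584
  6  |  dp/dt·Δt = -0.001270  |  p_6 = 0.239314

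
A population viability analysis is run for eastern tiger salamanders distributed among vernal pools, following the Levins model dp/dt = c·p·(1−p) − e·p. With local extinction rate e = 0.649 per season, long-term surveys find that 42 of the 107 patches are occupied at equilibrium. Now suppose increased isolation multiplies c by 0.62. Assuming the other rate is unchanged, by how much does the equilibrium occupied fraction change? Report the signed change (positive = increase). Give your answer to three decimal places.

-0.372

Observed p* = 42/107 = 0.39252.
Balance c(1−p*) = e gives c = e/(1 − 0.39252) = 0.649/0.60748 = 1.06835.
New p* = 1 − e/c = 1 − 0.64900/0.66238 = 0.02020.
Δp* = 0.02020 − 0.39252 = -0.37232.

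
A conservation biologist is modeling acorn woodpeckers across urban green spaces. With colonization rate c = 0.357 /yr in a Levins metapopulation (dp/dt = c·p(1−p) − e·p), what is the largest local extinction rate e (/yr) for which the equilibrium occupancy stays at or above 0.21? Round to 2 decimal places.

0.28

1 − e/c ≥ 0.21 ⇒ e ≤ c(1 − 0.21) = 0.357 × 0.7900.
e_max = 0.2820.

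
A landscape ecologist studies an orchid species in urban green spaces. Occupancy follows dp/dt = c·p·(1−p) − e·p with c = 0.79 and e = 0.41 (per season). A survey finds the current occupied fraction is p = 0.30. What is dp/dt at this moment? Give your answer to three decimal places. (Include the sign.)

0.043

Colonization term: c·p·(1−p) = 0.79×0.30×0.7000 = 0.16590.
Extinction term: e·p = 0.12300.
dp/dt = 0.16590 − 0.12300 = 0.04290.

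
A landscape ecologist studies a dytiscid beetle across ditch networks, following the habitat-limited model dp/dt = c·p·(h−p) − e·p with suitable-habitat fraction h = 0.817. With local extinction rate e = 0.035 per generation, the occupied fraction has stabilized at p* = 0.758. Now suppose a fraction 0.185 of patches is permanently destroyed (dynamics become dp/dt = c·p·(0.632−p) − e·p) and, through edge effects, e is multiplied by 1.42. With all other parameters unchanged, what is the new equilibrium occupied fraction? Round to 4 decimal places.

Balance c(h−p*) = e gives c = e/(0.817 − 0.75800) = 0.035/0.05900 = 0.59322.
New p* = 0.632 − e/c = 0.632 − 0.04970/0.59322 = 0.54822.

0.5482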